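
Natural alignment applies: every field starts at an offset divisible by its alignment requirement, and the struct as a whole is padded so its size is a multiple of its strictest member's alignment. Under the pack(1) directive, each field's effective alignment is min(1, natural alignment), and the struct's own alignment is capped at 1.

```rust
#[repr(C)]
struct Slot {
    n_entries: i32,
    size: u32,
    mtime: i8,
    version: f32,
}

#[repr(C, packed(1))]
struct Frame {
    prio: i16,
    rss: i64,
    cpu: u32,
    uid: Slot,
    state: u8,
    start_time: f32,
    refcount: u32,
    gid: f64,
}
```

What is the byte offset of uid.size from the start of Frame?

18

Slot: 0..4  n_entries  (4B, 4-aligned); 4..8  size  (4B, 4-aligned); 8..9  mtime  (1B, 1-aligned); 9..12  -- padding (3B); 12..16  version  (4B, 4-aligned); sizeof = 16, alignof = 4
0..2  prio  (2B, 1-aligned)
2..10  rss  (8B, 1-aligned)
10..14  cpu  (4B, 1-aligned)
14..30  uid  (16B, 1-aligned)
within Slot: size at 4
14 + 4 = 18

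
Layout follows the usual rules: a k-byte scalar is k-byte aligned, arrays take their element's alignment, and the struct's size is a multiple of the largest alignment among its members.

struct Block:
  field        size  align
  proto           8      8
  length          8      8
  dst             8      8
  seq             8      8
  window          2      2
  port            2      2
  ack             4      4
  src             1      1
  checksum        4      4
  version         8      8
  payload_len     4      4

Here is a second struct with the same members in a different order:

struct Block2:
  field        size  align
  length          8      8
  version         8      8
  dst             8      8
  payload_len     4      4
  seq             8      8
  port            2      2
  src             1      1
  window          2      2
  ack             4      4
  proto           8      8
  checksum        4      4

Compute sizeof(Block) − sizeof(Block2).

@0: proto [8B, align 8] → 8
@8: length [8B, align 8] → 16
@16: dst [8B, align 8] → 24
@24: seq [8B, align 8] → 32
@32: window [2B, align 2] → 34
@34: port [2B, align 2] → 36
@36: ack [4B, align 4] → 40
@40: src [1B, align 1] → 41
+3 pad (align 4)
@44: checksum [4B, align 4] → 48
@48: version [8B, align 8] → 56
@56: payload_len [4B, align 4] → 60
+4 tail pad (align 8)
size 64, align 8
— Block2 —
@0: length [8B, align 8] → 8
@8: version [8B, align 8] → 16
@16: dst [8B, align 8] → 24
@24: payload_len [4B, align 4] → 28
+4 pad (align 8)
@32: seq [8B, align 8] → 40
@40: port [2B, align 2] → 42
@42: src [1B, align 1] → 43
+1 pad (align 2)
@44: window [2B, align 2] → 46
+2 pad (align 4)
@48: ack [4B, align 4] → 52
+4 pad (align 8)
@56: proto [8B, align 8] → 64
@64: checksum [4B, align 4] → 68
+4 tail pad (align 8)
size 72, align 8
64 − 72 = -8

-8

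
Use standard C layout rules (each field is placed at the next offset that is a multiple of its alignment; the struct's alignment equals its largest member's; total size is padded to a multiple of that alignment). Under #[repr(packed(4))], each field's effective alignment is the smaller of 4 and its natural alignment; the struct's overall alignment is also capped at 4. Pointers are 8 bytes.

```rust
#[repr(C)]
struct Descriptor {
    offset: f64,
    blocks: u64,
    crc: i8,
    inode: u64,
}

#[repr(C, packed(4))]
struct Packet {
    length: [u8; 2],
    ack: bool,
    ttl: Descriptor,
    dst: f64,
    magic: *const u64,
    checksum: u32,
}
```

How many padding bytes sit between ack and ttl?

Descriptor: 0..8  offset  (8B, 8-aligned); 8..16  blocks  (8B, 8-aligned); 16..17  crc  (1B, 1-aligned); 17..24  -- padding (7B); 24..32  inode  (8B, 8-aligned); sizeof = 32, alignof = 8
0..2  length  (2B, 1-aligned)
2..3  ack  (1B, 1-aligned)
3..4  -- padding (1B)
4..36  ttl  (32B, 4-aligned)

1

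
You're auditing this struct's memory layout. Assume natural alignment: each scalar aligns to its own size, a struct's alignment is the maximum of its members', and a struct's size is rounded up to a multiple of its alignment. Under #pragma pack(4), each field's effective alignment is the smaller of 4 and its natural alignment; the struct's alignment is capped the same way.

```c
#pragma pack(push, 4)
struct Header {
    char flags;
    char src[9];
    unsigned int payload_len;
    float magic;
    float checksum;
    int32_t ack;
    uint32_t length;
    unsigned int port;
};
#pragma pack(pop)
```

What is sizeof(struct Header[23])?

828

0..1  flags  (1B, 1-aligned)
1..10  src  (9B, 1-aligned)
10..12  -- padding (2B)
12..16  payload_len  (4B, 4-aligned)
16..20  magic  (4B, 4-aligned)
20..24  checksum  (4B, 4-aligned)
24..28  ack  (4B, 4-aligned)
28..32  length  (4B, 4-aligned)
32..36  port  (4B, 4-aligned)
sizeof = 36, alignof = 4
array of 23: 23 × 36 = 828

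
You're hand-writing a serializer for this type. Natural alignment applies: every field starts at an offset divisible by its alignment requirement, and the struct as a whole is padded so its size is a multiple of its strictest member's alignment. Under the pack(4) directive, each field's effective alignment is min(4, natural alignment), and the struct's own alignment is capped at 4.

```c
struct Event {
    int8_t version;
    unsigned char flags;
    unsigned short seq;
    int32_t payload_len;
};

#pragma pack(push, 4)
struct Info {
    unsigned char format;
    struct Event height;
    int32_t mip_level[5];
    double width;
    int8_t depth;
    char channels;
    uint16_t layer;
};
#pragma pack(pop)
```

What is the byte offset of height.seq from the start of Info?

Event: version at 0 (size 1, align 1) → ends 1; flags at 1 (size 1, align 1) → ends 2; seq at 2 (size 2, align 2) → ends 4; payload_len at 4 (size 4, align 4) → ends 8; total 8 bytes, alignment 4
format at 0 (size 1, align 1) → ends 1
pad 3 to align 4 for height
height at 4 (size 8, align 4) → ends 12
within Event: seq at 2
4 + 2 = 6

6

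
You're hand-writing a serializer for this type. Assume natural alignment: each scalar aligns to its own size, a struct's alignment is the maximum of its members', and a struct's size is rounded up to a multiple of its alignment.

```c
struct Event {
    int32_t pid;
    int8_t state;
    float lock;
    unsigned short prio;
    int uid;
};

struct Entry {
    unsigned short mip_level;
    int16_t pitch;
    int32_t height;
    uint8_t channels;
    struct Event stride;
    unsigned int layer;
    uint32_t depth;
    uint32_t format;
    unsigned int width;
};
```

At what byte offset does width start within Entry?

44

Event: 0..4  pid  (4B, 4-aligned); 4..5  state  (1B, 1-aligned); 5..8  -- padding (3B); 8..12  lock  (4B, 4-aligned); 12..14  prio  (2B, 2-aligned); 14..16  -- padding (2B); 16..20  uid  (4B, 4-aligned); sizeof = 20, alignof = 4
0..2  mip_level  (2B, 2-aligned)
2..4  pitch  (2B, 2-aligned)
4..8  height  (4B, 4-aligned)
8..9  channels  (1B, 1-aligned)
9..12  -- padding (3B)
12..32  stride  (20B, 4-aligned)
32..36  layer  (4B, 4-aligned)
36..40  depth  (4B, 4-aligned)
40..44  format  (4B, 4-aligned)
44..48  width  (4B, 4-aligned)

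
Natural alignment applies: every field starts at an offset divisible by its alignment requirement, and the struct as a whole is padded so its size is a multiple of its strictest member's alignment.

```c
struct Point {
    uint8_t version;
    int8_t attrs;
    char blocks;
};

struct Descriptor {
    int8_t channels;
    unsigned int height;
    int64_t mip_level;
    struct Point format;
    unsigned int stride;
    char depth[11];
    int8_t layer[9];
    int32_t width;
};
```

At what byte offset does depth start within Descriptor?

Point: 0..1  version  (1B, 1-aligned); 1..2  attrs  (1B, 1-aligned); 2..3  blocks  (1B, 1-aligned); sizeof = 3, alignof = 1
0..1  channels  (1B, 1-aligned)
1..4  -- padding (3B)
4..8  height  (4B, 4-aligned)
8..16  mip_level  (8B, 8-aligned)
16..19  format  (3B, 1-aligned)
19..20  -- padding (1B)
20..24  stride  (4B, 4-aligned)
24..35  depth  (11B, 1-aligned)

24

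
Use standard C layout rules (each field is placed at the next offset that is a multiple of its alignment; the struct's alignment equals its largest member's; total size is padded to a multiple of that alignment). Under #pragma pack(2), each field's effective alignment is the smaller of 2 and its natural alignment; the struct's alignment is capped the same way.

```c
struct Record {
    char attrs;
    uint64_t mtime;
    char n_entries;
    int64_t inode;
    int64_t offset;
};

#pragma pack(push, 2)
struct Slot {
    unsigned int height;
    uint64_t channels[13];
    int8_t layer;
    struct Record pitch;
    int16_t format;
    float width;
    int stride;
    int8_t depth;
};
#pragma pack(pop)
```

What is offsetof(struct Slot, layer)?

Record: @0: attrs [1B, align 1] → 1; +7 pad (align 8); @8: mtime [8B, align 8] → 16; @16: n_entries [1B, align 1] → 17; +7 pad (align 8); @24: inode [8B, align 8] → 32; @32: offset [8B, align 8] → 40; size 40, align 8
@0: height [4B, align 2] → 4
@4: channels [104B, align 2] → 108
@108: layer [1B, align 1] → 109

108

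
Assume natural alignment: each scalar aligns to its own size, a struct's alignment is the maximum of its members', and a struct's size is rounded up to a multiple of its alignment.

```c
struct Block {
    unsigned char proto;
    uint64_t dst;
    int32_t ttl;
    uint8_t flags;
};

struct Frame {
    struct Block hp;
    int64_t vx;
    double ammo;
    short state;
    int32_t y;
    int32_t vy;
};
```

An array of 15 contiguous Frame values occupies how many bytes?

840

Block: 0..1  proto  (1B, 1-aligned); 1..8  -- padding (7B); 8..16  dst  (8B, 8-aligned); 16..20  ttl  (4B, 4-aligned); 20..21  flags  (1B, 1-aligned); 21..24  -- tail padding (3B); sizeof = 24, alignof = 8
0..24  hp  (24B, 8-aligned)
24..32  vx  (8B, 8-aligned)
32..40  ammo  (8B, 8-aligned)
40..42  state  (2B, 2-aligned)
42..44  -- padding (2B)
44..48  y  (4B, 4-aligned)
48..52  vy  (4B, 4-aligned)
52..56  -- tail padding (4B)
sizeof = 56, alignof = 8
array of 15: 15 × 56 = 840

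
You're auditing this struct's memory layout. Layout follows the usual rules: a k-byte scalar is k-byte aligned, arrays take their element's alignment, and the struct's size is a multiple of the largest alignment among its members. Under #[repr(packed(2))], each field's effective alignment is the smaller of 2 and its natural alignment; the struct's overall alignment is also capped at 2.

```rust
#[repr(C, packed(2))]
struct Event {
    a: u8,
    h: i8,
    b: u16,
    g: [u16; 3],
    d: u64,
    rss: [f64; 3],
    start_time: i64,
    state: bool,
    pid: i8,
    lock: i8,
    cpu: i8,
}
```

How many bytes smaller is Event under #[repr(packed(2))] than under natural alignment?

10

natural layout:
  0..1  a  (1B, 1-aligned)
  1..2  h  (1B, 1-aligned)
  2..4  b  (2B, 2-aligned)
  4..10  g  (6B, 2-aligned)
  10..16  -- padding (6B)
  16..24  d  (8B, 8-aligned)
  24..48  rss  (24B, 8-aligned)
  48..56  start_time  (8B, 8-aligned)
  56..57  state  (1B, 1-aligned)
  57..58  pid  (1B, 1-aligned)
  58..59  lock  (1B, 1-aligned)
  59..60  cpu  (1B, 1-aligned)
  60..64  -- tail padding (4B)
  sizeof = 64, alignof = 8
packed(2) layout:
  0..1  a  (1B, 1-aligned)
  1..2  h  (1B, 1-aligned)
  2..4  b  (2B, 2-aligned)
  4..10  g  (6B, 2-aligned)
  10..18  d  (8B, 2-aligned)
  18..42  rss  (24B, 2-aligned)
  42..50  start_time  (8B, 2-aligned)
  50..51  state  (1B, 1-aligned)
  51..52  pid  (1B, 1-aligned)
  52..53  lock  (1B, 1-aligned)
  53..54  cpu  (1B, 1-aligned)
  sizeof = 54, alignof = 2
64 − 54 = 10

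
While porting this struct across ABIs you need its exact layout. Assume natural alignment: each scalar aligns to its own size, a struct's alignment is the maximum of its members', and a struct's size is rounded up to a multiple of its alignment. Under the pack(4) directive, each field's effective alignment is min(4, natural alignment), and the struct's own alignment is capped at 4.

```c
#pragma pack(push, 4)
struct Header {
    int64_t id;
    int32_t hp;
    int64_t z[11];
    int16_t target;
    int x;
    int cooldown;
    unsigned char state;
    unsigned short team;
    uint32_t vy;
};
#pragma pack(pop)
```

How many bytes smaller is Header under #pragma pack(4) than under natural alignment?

8

natural layout:
  id at 0 (size 8, align 8) → ends 8
  hp at 8 (size 4, align 4) → ends 12
  pad 4 to align 8 for z
  z at 16 (size 88, align 8) → ends 104
  target at 104 (size 2, align 2) → ends 106
  pad 2 to align 4 for x
  x at 108 (size 4, align 4) → ends 112
  cooldown at 112 (size 4, align 4) → ends 116
  state at 116 (size 1, align 1) → ends 117
  pad 1 to align 2 for team
  team at 118 (size 2, align 2) → ends 120
  vy at 120 (size 4, align 4) → ends 124
  tail pad 4 to reach multiple of 8
  total 128 bytes, alignment 8
packed(4) layout:
  id at 0 (size 8, align 4) → ends 8
  hp at 8 (size 4, align 4) → ends 12
  z at 12 (size 88, align 4) → ends 100
  target at 100 (size 2, align 2) → ends 102
  pad 2 to align 4 for x
  x at 104 (size 4, align 4) → ends 108
  cooldown at 108 (size 4, align 4) → ends 112
  state at 112 (size 1, align 1) → ends 113
  pad 1 to align 2 for team
  team at 114 (size 2, align 2) → ends 116
  vy at 116 (size 4, align 4) → ends 120
  total 120 bytes, alignment 4
128 − 120 = 8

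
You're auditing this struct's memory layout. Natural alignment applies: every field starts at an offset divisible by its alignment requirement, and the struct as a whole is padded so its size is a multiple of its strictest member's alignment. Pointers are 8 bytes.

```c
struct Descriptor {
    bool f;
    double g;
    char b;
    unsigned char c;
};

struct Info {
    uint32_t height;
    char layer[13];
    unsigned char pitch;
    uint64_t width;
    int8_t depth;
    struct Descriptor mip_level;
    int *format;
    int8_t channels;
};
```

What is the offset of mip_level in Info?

Descriptor: f at 0 (size 1, align 1) → ends 1; pad 7 to align 8 for g; g at 8 (size 8, align 8) → ends 16; b at 16 (size 1, align 1) → ends 17; c at 17 (size 1, align 1) → ends 18; tail pad 6 to reach multiple of 8; total 24 bytes, alignment 8
height at 0 (size 4, align 4) → ends 4
layer at 4 (size 13, align 1) → ends 17
pitch at 17 (size 1, align 1) → ends 18
pad 6 to align 8 for width
width at 24 (size 8, align 8) → ends 32
depth at 32 (size 1, align 1) → ends 33
pad 7 to align 8 for mip_level
mip_level at 40 (size 24, align 8) → ends 64

40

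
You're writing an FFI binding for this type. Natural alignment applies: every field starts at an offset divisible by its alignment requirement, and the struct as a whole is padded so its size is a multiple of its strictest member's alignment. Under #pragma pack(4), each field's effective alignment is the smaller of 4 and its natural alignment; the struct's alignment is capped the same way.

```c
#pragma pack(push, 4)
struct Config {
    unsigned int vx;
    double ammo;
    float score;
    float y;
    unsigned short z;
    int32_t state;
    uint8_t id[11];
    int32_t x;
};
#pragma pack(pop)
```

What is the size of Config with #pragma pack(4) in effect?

44

@0: vx [4B, align 4] → 4
@4: ammo [8B, align 4] → 12
@12: score [4B, align 4] → 16
@16: y [4B, align 4] → 20
@20: z [2B, align 2] → 22
+2 pad (align 4)
@24: state [4B, align 4] → 28
@28: id [11B, align 1] → 39
+1 pad (align 4)
@40: x [4B, align 4] → 44
size 44, align 4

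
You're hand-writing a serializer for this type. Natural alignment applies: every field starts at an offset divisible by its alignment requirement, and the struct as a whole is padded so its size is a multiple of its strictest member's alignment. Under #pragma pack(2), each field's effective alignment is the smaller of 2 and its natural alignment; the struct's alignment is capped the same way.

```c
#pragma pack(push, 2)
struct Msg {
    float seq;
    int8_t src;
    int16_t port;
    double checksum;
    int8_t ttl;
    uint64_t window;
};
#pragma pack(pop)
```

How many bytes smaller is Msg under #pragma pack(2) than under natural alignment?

natural layout:
  seq at 0 (size 4, align 4) → ends 4
  src at 4 (size 1, align 1) → ends 5
  pad 1 to align 2 for port
  port at 6 (size 2, align 2) → ends 8
  checksum at 8 (size 8, align 8) → ends 16
  ttl at 16 (size 1, align 1) → ends 17
  pad 7 to align 8 for window
  window at 24 (size 8, align 8) → ends 32
  total 32 bytes, alignment 8
packed(2) layout:
  seq at 0 (size 4, align 2) → ends 4
  src at 4 (size 1, align 1) → ends 5
  pad 1 to align 2 for port
  port at 6 (size 2, align 2) → ends 8
  checksum at 8 (size 8, align 2) → ends 16
  ttl at 16 (size 1, align 1) → ends 17
  pad 1 to align 2 for window
  window at 18 (size 8, align 2) → ends 26
  total 26 bytes, alignment 2
32 − 26 = 6

6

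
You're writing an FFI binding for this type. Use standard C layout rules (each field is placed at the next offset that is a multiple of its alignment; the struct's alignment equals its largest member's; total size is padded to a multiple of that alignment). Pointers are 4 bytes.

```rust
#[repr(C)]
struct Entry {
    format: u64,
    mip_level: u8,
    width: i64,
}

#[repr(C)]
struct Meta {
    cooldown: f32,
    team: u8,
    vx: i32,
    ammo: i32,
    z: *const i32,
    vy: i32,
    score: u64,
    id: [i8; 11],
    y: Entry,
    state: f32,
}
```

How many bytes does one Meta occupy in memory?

80 bytes

Entry: 0..8  format  (8B, 8-aligned); 8..9  mip_level  (1B, 1-aligned); 9..16  -- padding (7B); 16..24  width  (8B, 8-aligned); sizeof = 24, alignof = 8
0..4  cooldown  (4B, 4-aligned)
4..5  team  (1B, 1-aligned)
5..8  -- padding (3B)
8..12  vx  (4B, 4-aligned)
12..16  ammo  (4B, 4-aligned)
16..20  z  (4B, 4-aligned)
20..24  vy  (4B, 4-aligned)
24..32  score  (8B, 8-aligned)
32..43  id  (11B, 1-aligned)
43..48  -- padding (5B)
48..72  y  (24B, 8-aligned)
72..76  state  (4B, 4-aligned)
76..80  -- tail padding (4B)
sizeof = 80, alignof = 8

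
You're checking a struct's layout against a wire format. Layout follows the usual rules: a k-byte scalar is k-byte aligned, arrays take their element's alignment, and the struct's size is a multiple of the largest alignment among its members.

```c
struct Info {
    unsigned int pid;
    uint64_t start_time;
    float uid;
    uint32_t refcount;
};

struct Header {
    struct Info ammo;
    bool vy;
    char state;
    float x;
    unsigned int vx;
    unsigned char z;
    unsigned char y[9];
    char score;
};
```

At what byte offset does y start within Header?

37

Info: 0..4  pid  (4B, 4-aligned); 4..8  -- padding (4B); 8..16  start_time  (8B, 8-aligned); 16..20  uid  (4B, 4-aligned); 20..24  refcount  (4B, 4-aligned); sizeof = 24, alignof = 8
0..24  ammo  (24B, 8-aligned)
24..25  vy  (1B, 1-aligned)
25..26  state  (1B, 1-aligned)
26..28  -- padding (2B)
28..32  x  (4B, 4-aligned)
32..36  vx  (4B, 4-aligned)
36..37  z  (1B, 1-aligned)
37..46  y  (9B, 1-aligned)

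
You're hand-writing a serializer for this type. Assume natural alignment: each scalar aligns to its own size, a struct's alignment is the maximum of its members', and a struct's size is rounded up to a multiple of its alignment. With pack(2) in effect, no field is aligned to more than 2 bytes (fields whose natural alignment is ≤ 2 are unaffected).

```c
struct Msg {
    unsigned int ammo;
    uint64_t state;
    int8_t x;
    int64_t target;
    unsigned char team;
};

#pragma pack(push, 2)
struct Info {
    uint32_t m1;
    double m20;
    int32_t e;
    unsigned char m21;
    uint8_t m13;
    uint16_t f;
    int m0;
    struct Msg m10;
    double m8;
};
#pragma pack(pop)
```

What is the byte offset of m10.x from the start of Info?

Msg: @0: ammo [4B, align 4] → 4; +4 pad (align 8); @8: state [8B, align 8] → 16; @16: x [1B, align 1] → 17; +7 pad (align 8); @24: target [8B, align 8] → 32; @32: team [1B, align 1] → 33; +7 tail pad (align 8); size 40, align 8
@0: m1 [4B, align 2] → 4
@4: m20 [8B, align 2] → 12
@12: e [4B, align 2] → 16
@16: m21 [1B, align 1] → 17
@17: m13 [1B, align 1] → 18
@18: f [2B, align 2] → 20
@20: m0 [4B, align 2] → 24
@24: m10 [40B, align 2] → 64
within Msg: x at 16
24 + 16 = 40

40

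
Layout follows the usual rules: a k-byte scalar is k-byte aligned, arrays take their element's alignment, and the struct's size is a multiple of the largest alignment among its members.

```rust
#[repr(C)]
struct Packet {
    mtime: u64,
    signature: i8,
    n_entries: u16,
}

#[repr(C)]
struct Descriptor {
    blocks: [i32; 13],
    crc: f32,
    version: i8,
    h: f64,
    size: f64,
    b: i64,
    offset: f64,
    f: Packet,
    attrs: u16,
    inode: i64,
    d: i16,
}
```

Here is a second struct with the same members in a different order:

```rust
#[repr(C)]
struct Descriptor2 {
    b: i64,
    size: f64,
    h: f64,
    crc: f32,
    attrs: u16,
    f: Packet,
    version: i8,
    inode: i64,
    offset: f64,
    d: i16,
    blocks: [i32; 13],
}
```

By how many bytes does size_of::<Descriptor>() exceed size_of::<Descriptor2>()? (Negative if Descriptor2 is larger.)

Packet: @0: mtime [8B, align 8] → 8; @8: signature [1B, align 1] → 9; +1 pad (align 2); @10: n_entries [2B, align 2] → 12; +4 tail pad (align 8); size 16, align 8
@0: blocks [52B, align 4] → 52
@52: crc [4B, align 4] → 56
@56: version [1B, align 1] → 57
+7 pad (align 8)
@64: h [8B, align 8] → 72
@72: size [8B, align 8] → 80
@80: b [8B, align 8] → 88
@88: offset [8B, align 8] → 96
@96: f [16B, align 8] → 112
@112: attrs [2B, align 2] → 114
+6 pad (align 8)
@120: inode [8B, align 8] → 128
@128: d [2B, align 2] → 130
+6 tail pad (align 8)
size 136, align 8
— Descriptor2 —
@0: b [8B, align 8] → 8
@8: size [8B, align 8] → 16
@16: h [8B, align 8] → 24
@24: crc [4B, align 4] → 28
@28: attrs [2B, align 2] → 30
+2 pad (align 8)
@32: f [16B, align 8] → 48
@48: version [1B, align 1] → 49
+7 pad (align 8)
@56: inode [8B, align 8] → 64
@64: offset [8B, align 8] → 72
@72: d [2B, align 2] → 74
+2 pad (align 4)
@76: blocks [52B, align 4] → 128
size 128, align 8
136 − 128 = 8

8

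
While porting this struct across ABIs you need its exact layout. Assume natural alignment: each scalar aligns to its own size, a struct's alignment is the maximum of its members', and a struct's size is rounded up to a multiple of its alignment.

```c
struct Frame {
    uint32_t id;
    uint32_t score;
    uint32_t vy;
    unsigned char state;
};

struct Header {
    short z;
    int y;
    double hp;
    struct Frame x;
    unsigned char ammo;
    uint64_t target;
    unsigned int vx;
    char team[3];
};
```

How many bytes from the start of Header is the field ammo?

32

Frame: @0: id [4B, align 4] → 4; @4: score [4B, align 4] → 8; @8: vy [4B, align 4] → 12; @12: state [1B, align 1] → 13; +3 tail pad (align 4); size 16, align 4
@0: z [2B, align 2] → 2
+2 pad (align 4)
@4: y [4B, align 4] → 8
@8: hp [8B, align 8] → 16
@16: x [16B, align 4] → 32
@32: ammo [1B, align 1] → 33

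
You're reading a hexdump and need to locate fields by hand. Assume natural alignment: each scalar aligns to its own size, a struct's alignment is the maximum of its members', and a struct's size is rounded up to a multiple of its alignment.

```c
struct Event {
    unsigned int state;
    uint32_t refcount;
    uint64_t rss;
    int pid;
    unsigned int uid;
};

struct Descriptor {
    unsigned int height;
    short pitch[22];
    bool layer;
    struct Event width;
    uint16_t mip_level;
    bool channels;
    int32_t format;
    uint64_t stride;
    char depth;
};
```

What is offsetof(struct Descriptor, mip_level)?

Event: 0..4  state  (4B, 4-aligned); 4..8  refcount  (4B, 4-aligned); 8..16  rss  (8B, 8-aligned); 16..20  pid  (4B, 4-aligned); 20..24  uid  (4B, 4-aligned); sizeof = 24, alignof = 8
0..4  height  (4B, 4-aligned)
4..48  pitch  (44B, 2-aligned)
48..49  layer  (1B, 1-aligned)
49..56  -- padding (7B)
56..80  width  (24B, 8-aligned)
80..82  mip_level  (2B, 2-aligned)

80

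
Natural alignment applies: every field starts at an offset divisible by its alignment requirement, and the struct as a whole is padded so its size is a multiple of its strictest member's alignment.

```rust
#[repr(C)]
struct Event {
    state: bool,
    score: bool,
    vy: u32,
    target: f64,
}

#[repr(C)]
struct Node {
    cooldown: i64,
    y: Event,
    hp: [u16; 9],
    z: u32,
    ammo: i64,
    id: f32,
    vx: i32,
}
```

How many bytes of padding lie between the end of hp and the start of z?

Event: @0: state [1B, align 1] → 1; @1: score [1B, align 1] → 2; +2 pad (align 4); @4: vy [4B, align 4] → 8; @8: target [8B, align 8] → 16; size 16, align 8
@0: cooldown [8B, align 8] → 8
@8: y [16B, align 8] → 24
@24: hp [18B, align 2] → 42
+2 pad (align 4)
@44: z [4B, align 4] → 48

2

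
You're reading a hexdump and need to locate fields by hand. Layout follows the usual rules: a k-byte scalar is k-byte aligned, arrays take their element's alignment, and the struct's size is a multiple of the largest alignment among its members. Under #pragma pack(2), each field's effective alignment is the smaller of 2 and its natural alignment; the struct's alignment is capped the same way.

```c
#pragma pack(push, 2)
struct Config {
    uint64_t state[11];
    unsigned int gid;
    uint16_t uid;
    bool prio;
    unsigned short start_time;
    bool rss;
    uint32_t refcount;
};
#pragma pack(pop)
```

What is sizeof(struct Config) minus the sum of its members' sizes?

@0: state [88B, align 2] → 88
@88: gid [4B, align 2] → 92
@92: uid [2B, align 2] → 94
@94: prio [1B, align 1] → 95
+1 pad (align 2)
@96: start_time [2B, align 2] → 98
@98: rss [1B, align 1] → 99
+1 pad (align 2)
@100: refcount [4B, align 2] → 104
size 104, align 2
data bytes 102, size 104 → padding 2

2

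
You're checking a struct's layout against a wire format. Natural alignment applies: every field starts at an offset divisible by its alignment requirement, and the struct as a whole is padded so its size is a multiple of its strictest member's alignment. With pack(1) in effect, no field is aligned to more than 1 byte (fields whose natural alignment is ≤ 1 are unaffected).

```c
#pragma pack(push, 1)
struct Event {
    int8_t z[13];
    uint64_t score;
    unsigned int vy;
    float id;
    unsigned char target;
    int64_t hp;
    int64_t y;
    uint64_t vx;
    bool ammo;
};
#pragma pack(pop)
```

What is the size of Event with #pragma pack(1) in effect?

0..13  z  (13B, 1-aligned)
13..21  score  (8B, 1-aligned)
21..25  vy  (4B, 1-aligned)
25..29  id  (4B, 1-aligned)
29..30  target  (1B, 1-aligned)
30..38  hp  (8B, 1-aligned)
38..46  y  (8B, 1-aligned)
46..54  vx  (8B, 1-aligned)
54..55  ammo  (1B, 1-aligned)
sizeof = 55, alignof = 1

55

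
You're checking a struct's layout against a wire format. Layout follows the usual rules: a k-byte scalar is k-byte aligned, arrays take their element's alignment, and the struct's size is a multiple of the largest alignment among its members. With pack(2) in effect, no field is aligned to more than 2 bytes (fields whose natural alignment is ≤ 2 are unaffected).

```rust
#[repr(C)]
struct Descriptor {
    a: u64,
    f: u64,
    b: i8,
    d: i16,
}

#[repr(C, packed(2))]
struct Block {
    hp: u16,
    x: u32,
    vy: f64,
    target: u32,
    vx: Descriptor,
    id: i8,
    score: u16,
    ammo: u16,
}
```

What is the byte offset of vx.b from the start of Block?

Descriptor: a at 0 (size 8, align 8) → ends 8; f at 8 (size 8, align 8) → ends 16; b at 16 (size 1, align 1) → ends 17; pad 1 to align 2 for d; d at 18 (size 2, align 2) → ends 20; tail pad 4 to reach multiple of 8; total 24 bytes, alignment 8
hp at 0 (size 2, align 2) → ends 2
x at 2 (size 4, align 2) → ends 6
vy at 6 (size 8, align 2) → ends 14
target at 14 (size 4, align 2) → ends 18
vx at 18 (size 24, align 2) → ends 42
within Descriptor: b at 16
18 + 16 = 34

34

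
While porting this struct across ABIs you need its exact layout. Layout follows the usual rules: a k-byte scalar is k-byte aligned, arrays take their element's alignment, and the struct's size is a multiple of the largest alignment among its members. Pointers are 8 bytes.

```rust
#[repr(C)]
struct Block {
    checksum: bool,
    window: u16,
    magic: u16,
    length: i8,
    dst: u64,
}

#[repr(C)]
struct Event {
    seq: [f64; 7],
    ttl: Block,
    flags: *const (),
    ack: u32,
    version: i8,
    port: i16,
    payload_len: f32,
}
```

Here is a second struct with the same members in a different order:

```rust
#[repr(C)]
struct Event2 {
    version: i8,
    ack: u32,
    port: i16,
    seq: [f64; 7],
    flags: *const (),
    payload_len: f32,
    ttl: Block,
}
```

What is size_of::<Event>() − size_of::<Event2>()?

Block: checksum at 0 (size 1, align 1) → ends 1; pad 1 to align 2 for window; window at 2 (size 2, align 2) → ends 4; magic at 4 (size 2, align 2) → ends 6; length at 6 (size 1, align 1) → ends 7; pad 1 to align 8 for dst; dst at 8 (size 8, align 8) → ends 16; total 16 bytes, alignment 8
seq at 0 (size 56, align 8) → ends 56
ttl at 56 (size 16, align 8) → ends 72
flags at 72 (size 8, align 8) → ends 80
ack at 80 (size 4, align 4) → ends 84
version at 84 (size 1, align 1) → ends 85
pad 1 to align 2 for port
port at 86 (size 2, align 2) → ends 88
payload_len at 88 (size 4, align 4) → ends 92
tail pad 4 to reach multiple of 8
total 96 bytes, alignment 8
— Event2 —
version at 0 (size 1, align 1) → ends 1
pad 3 to align 4 for ack
ack at 4 (size 4, align 4) → ends 8
port at 8 (size 2, align 2) → ends 10
pad 6 to align 8 for seq
seq at 16 (size 56, align 8) → ends 72
flags at 72 (size 8, align 8) → ends 80
payload_len at 80 (size 4, align 4) → ends 84
pad 4 to align 8 for ttl
ttl at 88 (size 16, align 8) → ends 104
total 104 bytes, alignment 8
96 − 104 = -8

-8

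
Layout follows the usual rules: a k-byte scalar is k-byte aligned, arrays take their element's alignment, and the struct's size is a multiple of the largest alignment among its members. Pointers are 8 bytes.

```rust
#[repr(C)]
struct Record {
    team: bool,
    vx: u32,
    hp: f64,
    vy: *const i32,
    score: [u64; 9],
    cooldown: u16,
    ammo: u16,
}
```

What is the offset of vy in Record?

16

0..1  team  (1B, 1-aligned)
1..4  -- padding (3B)
4..8  vx  (4B, 4-aligned)
8..16  hp  (8B, 8-aligned)
16..24  vy  (8B, 8-aligned)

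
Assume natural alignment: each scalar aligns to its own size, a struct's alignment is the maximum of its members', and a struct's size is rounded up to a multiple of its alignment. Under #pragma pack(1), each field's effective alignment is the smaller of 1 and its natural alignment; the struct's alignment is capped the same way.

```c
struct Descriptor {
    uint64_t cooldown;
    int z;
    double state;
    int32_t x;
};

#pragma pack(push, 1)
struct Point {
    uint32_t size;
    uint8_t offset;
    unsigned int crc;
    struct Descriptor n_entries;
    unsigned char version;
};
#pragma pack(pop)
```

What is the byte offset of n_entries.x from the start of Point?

Descriptor: cooldown at 0 (size 8, align 8) → ends 8; z at 8 (size 4, align 4) → ends 12; pad 4 to align 8 for state; state at 16 (size 8, align 8) → ends 24; x at 24 (size 4, align 4) → ends 28; tail pad 4 to reach multiple of 8; total 32 bytes, alignment 8
size at 0 (size 4, align 1) → ends 4
offset at 4 (size 1, align 1) → ends 5
crc at 5 (size 4, align 1) → ends 9
n_entries at 9 (size 32, align 1) → ends 41
within Descriptor: x at 24
9 + 24 = 33

33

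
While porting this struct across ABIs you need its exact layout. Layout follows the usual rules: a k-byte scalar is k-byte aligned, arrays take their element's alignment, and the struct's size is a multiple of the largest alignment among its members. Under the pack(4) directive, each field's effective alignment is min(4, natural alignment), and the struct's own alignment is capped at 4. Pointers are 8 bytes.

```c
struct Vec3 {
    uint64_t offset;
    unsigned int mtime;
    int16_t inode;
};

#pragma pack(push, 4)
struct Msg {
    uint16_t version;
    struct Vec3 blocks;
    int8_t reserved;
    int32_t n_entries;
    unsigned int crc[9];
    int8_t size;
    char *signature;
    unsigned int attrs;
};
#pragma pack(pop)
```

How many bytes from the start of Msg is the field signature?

68

Vec3: @0: offset [8B, align 8] → 8; @8: mtime [4B, align 4] → 12; @12: inode [2B, align 2] → 14; +2 tail pad (align 8); size 16, align 8
@0: version [2B, align 2] → 2
+2 pad (align 4)
@4: blocks [16B, align 4] → 20
@20: reserved [1B, align 1] → 21
+3 pad (align 4)
@24: n_entries [4B, align 4] → 28
@28: crc [36B, align 4] → 64
@64: size [1B, align 1] → 65
+3 pad (align 4)
@68: signature [8B, align 4] → 76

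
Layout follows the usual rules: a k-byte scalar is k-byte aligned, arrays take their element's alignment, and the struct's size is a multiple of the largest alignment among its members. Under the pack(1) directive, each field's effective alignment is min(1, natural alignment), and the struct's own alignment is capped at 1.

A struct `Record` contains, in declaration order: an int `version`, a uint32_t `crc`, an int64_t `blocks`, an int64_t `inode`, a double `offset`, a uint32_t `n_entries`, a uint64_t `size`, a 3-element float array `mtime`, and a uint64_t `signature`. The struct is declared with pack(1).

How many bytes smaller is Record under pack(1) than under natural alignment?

natural layout:
  version at 0 (size 4, align 4) → ends 4
  crc at 4 (size 4, align 4) → ends 8
  blocks at 8 (size 8, align 8) → ends 16
  inode at 16 (size 8, align 8) → ends 24
  offset at 24 (size 8, align 8) → ends 32
  n_entries at 32 (size 4, align 4) → ends 36
  pad 4 to align 8 for size
  size at 40 (size 8, align 8) → ends 48
  mtime at 48 (size 12, align 4) → ends 60
  pad 4 to align 8 for signature
  signature at 64 (size 8, align 8) → ends 72
  total 72 bytes, alignment 8
packed(1) layout:
  version at 0 (size 4, align 1) → ends 4
  crc at 4 (size 4, align 1) → ends 8
  blocks at 8 (size 8, align 1) → ends 16
  inode at 16 (size 8, align 1) → ends 24
  offset at 24 (size 8, align 1) → ends 32
  n_entries at 32 (size 4, align 1) → ends 36
  size at 36 (size 8, align 1) → ends 44
  mtime at 44 (size 12, align 1) → ends 56
  signature at 56 (size 8, align 1) → ends 64
  total 64 bytes, alignment 1
72 − 64 = 8

8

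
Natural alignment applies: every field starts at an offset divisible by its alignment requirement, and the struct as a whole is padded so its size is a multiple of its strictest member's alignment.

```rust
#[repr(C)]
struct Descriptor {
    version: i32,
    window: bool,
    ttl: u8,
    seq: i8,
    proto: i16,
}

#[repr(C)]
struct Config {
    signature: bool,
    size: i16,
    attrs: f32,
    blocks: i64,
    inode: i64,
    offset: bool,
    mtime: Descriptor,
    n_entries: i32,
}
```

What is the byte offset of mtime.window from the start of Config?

Descriptor: 0..4  version  (4B, 4-aligned); 4..5  window  (1B, 1-aligned); 5..6  ttl  (1B, 1-aligned); 6..7  seq  (1B, 1-aligned); 7..8  -- padding (1B); 8..10  proto  (2B, 2-aligned); 10..12  -- tail padding (2B); sizeof = 12, alignof = 4
0..1  signature  (1B, 1-aligned)
1..2  -- padding (1B)
2..4  size  (2B, 2-aligned)
4..8  attrs  (4B, 4-aligned)
8..16  blocks  (8B, 8-aligned)
16..24  inode  (8B, 8-aligned)
24..25  offset  (1B, 1-aligned)
25..28  -- padding (3B)
28..40  mtime  (12B, 4-aligned)
within Descriptor: window at 4
28 + 4 = 32

32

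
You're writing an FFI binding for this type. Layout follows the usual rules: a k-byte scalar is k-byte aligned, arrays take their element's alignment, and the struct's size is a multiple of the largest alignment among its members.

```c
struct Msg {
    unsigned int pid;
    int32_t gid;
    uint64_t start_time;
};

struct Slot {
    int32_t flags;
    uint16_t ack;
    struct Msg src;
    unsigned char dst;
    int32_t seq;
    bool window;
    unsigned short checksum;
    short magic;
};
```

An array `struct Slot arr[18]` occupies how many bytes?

720

Msg: 0..4  pid  (4B, 4-aligned); 4..8  gid  (4B, 4-aligned); 8..16  start_time  (8B, 8-aligned); sizeof = 16, alignof = 8
0..4  flags  (4B, 4-aligned)
4..6  ack  (2B, 2-aligned)
6..8  -- padding (2B)
8..24  src  (16B, 8-aligned)
24..25  dst  (1B, 1-aligned)
25..28  -- padding (3B)
28..32  seq  (4B, 4-aligned)
32..33  window  (1B, 1-aligned)
33..34  -- padding (1B)
34..36  checksum  (2B, 2-aligned)
36..38  magic  (2B, 2-aligned)
38..40  -- tail padding (2B)
sizeof = 40, alignof = 8
array of 18: 18 × 40 = 720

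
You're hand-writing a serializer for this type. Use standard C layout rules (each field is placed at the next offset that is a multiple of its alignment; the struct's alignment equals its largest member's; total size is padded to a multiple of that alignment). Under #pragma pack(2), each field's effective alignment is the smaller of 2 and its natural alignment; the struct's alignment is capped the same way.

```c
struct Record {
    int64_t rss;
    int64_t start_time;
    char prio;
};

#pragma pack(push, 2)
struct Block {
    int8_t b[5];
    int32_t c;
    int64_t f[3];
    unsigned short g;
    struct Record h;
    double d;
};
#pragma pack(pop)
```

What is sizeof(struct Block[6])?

408

Record: @0: rss [8B, align 8] → 8; @8: start_time [8B, align 8] → 16; @16: prio [1B, align 1] → 17; +7 tail pad (align 8); size 24, align 8
@0: b [5B, align 1] → 5
+1 pad (align 2)
@6: c [4B, align 2] → 10
@10: f [24B, align 2] → 34
@34: g [2B, align 2] → 36
@36: h [24B, align 2] → 60
@60: d [8B, align 2] → 68
size 68, align 2
array of 6: 6 × 68 = 408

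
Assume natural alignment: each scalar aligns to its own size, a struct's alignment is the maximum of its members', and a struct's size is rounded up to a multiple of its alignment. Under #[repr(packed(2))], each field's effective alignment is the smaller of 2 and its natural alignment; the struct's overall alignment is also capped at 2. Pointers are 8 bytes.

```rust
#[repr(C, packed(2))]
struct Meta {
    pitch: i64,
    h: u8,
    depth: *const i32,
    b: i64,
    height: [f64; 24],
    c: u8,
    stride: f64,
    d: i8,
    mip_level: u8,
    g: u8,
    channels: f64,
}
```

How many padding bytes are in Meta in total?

3

@0: pitch [8B, align 2] → 8
@8: h [1B, align 1] → 9
+1 pad (align 2)
@10: depth [8B, align 2] → 18
@18: b [8B, align 2] → 26
@26: height [192B, align 2] → 218
@218: c [1B, align 1] → 219
+1 pad (align 2)
@220: stride [8B, align 2] → 228
@228: d [1B, align 1] → 229
@229: mip_level [1B, align 1] → 230
@230: g [1B, align 1] → 231
+1 pad (align 2)
@232: channels [8B, align 2] → 240
size 240, align 2
data bytes 237, size 240 → padding 3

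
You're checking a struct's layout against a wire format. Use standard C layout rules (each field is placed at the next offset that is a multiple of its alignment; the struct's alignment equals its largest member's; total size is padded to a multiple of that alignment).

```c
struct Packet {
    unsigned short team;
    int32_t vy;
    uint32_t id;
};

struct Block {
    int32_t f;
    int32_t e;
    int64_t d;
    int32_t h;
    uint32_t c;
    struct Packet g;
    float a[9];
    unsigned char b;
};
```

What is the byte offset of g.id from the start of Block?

32

Packet: 0..2  team  (2B, 2-aligned); 2..4  -- padding (2B); 4..8  vy  (4B, 4-aligned); 8..12  id  (4B, 4-aligned); sizeof = 12, alignof = 4
0..4  f  (4B, 4-aligned)
4..8  e  (4B, 4-aligned)
8..16  d  (8B, 8-aligned)
16..20  h  (4B, 4-aligned)
20..24  c  (4B, 4-aligned)
24..36  g  (12B, 4-aligned)
within Packet: id at 8
24 + 8 = 32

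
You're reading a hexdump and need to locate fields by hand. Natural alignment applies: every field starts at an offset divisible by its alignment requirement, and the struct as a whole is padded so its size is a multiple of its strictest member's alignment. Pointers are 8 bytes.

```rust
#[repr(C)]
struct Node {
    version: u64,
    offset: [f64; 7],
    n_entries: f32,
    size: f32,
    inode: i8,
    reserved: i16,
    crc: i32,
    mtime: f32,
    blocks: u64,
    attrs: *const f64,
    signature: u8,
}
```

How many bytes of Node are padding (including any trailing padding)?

12

version at 0 (size 8, align 8) → ends 8
offset at 8 (size 56, align 8) → ends 64
n_entries at 64 (size 4, align 4) → ends 68
size at 68 (size 4, align 4) → ends 72
inode at 72 (size 1, align 1) → ends 73
pad 1 to align 2 for reserved
reserved at 74 (size 2, align 2) → ends 76
crc at 76 (size 4, align 4) → ends 80
mtime at 80 (size 4, align 4) → ends 84
pad 4 to align 8 for blocks
blocks at 88 (size 8, align 8) → ends 96
attrs at 96 (size 8, align 8) → ends 104
signature at 104 (size 1, align 1) → ends 105
tail pad 7 to reach multiple of 8
total 112 bytes, alignment 8
data bytes 100, size 112 → padding 12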